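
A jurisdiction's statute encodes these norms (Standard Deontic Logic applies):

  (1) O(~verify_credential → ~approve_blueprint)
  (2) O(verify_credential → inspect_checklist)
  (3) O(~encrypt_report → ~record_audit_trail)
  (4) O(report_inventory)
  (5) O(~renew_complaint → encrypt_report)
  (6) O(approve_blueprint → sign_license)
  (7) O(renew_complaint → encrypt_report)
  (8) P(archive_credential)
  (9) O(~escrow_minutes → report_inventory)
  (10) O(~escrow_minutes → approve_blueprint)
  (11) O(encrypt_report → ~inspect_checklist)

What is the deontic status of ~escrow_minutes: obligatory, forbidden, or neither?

By case analysis on renew_complaint: premise 7 gives O(renew_complaint → encrypt_report) and premise 5 gives O(~renew_complaint → encrypt_report), so O(encrypt_report) either way.
Applying K to premise 11 (O(encrypt_report → ~inspect_checklist)) and O(encrypt_report) yields O(~inspect_checklist).
Premise 2 is O(verify_credential → inspect_checklist); contrapositively O(~inspect_checklist → ~verify_credential). Since O(~inspect_checklist) holds, K gives O(~verify_credential).
Applying K to premise 1 (O(~verify_credential → ~approve_blueprint)) and O(~verify_credential) yields O(~approve_blueprint).
Premise 10 is O(~escrow_minutes → approve_blueprint); contrapositively O(~approve_blueprint → escrow_minutes). Since O(~approve_blueprint) holds, K gives O(escrow_minutes).
Premises 3, 4, 6, 8, 9 do not contribute to this derivation.
Thus O(escrow_minutes), which is F(~escrow_minutes): ~escrow_minutes is forbidden.

Forbidden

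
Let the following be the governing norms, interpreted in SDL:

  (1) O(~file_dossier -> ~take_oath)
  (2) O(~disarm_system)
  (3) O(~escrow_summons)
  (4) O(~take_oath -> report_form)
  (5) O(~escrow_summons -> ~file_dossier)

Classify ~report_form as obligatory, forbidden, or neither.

Forbidden

From premise 3 we have O(~escrow_summons).
Applying K to premise 5 (O(~escrow_summons -> ~file_dossier)) and O(~escrow_summons) yields O(~file_dossier).
Premise 1 is O(~file_dossier -> ~take_oath); since O(~file_dossier), deontic closure gives O(~take_oath).
With premise 4, O(~take_oath -> report_form), the K-axiom yields O(report_form).
Premise 2 does not contribute to this derivation.
Thus O(report_form), which is F(~report_form): ~report_form is forbidden.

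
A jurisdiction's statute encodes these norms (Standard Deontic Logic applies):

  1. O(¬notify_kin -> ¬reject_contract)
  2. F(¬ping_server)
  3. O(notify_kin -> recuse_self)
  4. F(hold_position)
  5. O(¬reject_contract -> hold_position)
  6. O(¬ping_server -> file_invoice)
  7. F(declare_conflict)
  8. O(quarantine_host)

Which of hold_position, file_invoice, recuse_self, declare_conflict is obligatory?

Premise 4 is F(hold_position), i.e. O(¬hold_position).
Premise 5 is O(¬reject_contract -> hold_position); contrapositively O(¬hold_position -> reject_contract). Since O(¬hold_position) holds, K gives O(reject_contract).
Premise 1, O(¬notify_kin -> ¬reject_contract), contraposes to O(reject_contract -> notify_kin); with O(reject_contract) we get O(notify_kin).
Applying K to premise 3 (O(notify_kin -> recuse_self)) and O(notify_kin) yields O(recuse_self).
So O(recuse_self) holds — recuse_self is obligatory. None of the other listed options is made obligatory by any chain of premises.

recuse_self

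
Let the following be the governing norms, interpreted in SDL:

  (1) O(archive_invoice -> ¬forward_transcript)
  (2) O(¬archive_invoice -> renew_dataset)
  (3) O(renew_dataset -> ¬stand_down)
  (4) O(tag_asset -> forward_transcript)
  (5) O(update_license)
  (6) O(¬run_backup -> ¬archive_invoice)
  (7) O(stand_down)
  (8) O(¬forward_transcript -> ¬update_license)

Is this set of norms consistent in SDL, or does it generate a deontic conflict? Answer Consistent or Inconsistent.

From premise 5 we have O(update_license).
Premise 8, O(¬forward_transcript -> ¬update_license), contraposes to O(update_license -> forward_transcript); with O(update_license) we get O(forward_transcript).
Premise 1, O(archive_invoice -> ¬forward_transcript), contraposes to O(forward_transcript -> ¬archive_invoice); with O(forward_transcript) we get O(¬archive_invoice).
With premise 2, O(¬archive_invoice -> renew_dataset), the K-axiom yields O(renew_dataset).
From O(renew_dataset) and premise 3, O(renew_dataset -> ¬stand_down), we obtain O(¬stand_down).
However, premise 7 gives O(stand_down).
We now have both O(¬stand_down) and O(stand_down) — stand_down is simultaneously obligatory and forbidden, violating the D-axiom.

Inconsistent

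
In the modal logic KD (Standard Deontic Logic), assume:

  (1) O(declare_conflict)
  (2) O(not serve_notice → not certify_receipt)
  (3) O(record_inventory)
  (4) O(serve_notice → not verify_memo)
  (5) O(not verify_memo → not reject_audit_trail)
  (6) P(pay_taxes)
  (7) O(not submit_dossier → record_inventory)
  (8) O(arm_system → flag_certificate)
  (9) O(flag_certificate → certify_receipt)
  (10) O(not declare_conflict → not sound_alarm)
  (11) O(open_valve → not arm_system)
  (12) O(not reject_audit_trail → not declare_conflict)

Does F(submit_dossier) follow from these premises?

No

Premise 7 is O(not submit_dossier → record_inventory); even if O(record_inventory) held, inferring O(not submit_dossier) would be affirming the consequent — invalid.
No other premise forces O(not submit_dossier). An ideal world satisfying every premise can still have submit_dossier true, so F(submit_dossier) is not derivable.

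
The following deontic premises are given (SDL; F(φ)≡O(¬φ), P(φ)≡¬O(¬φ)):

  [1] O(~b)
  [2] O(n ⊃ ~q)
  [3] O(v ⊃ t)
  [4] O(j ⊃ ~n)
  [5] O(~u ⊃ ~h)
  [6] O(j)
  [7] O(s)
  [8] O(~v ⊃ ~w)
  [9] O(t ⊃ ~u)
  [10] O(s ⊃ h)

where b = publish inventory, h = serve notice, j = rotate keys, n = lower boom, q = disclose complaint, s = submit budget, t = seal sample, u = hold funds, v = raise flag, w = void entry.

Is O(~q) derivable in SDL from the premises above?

Premise 2 is O(n ⊃ ~q), but O(n) is not derivable from the premises, so it does not yield O(~q).
No other premise forces O(~q). An ideal world satisfying every premise can still have ~q false, so O(~q) is not derivable.

No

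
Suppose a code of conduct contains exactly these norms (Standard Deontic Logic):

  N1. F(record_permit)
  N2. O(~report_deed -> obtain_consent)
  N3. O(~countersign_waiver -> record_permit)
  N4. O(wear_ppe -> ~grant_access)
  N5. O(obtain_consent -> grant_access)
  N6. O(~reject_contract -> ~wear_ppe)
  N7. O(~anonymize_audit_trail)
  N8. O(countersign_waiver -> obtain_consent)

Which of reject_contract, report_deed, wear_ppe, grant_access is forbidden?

wear_ppe

Premise 1, F(record_permit), is equivalent to O(~record_permit).
Premise 3, O(~countersign_waiver -> record_permit), contraposes to O(~record_permit -> countersign_waiver); with O(~record_permit) we get O(countersign_waiver).
Applying K to premise 8 (O(countersign_waiver -> obtain_consent)) and O(countersign_waiver) yields O(obtain_consent).
Applying K to premise 5 (O(obtain_consent -> grant_access)) and O(obtain_consent) yields O(grant_access).
The contrapositive of premise 4 (O(wear_ppe -> ~grant_access)) is O(grant_access -> ~wear_ppe), and O(grant_access) is already established, so O(~wear_ppe).
So O(~wear_ppe) holds, i.e. wear_ppe is forbidden. None of the other listed options is forbidden under the premises.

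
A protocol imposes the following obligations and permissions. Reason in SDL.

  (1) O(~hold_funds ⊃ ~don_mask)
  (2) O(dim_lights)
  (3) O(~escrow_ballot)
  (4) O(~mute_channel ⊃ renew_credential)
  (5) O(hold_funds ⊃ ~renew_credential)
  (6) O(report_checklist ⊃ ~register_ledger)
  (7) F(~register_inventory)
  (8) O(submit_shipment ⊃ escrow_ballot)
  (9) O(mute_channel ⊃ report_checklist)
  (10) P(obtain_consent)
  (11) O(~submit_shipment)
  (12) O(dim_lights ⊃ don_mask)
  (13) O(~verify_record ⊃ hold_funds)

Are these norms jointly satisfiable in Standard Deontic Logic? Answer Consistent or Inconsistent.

Consistent

Premise 8 is O(submit_shipment ⊃ escrow_ballot), but O(submit_shipment) is not derivable from the premises, so it does not yield O(escrow_ballot).
So O(escrow_ballot) is not derivable, and the apparent clash with O(~escrow_ballot) does not arise.
A world satisfying every obligation exists (e.g. dim_lights=true, don_mask=true, escrow_ballot=false, hold_funds=true, mute_channel=true, obtain_consent=false, register_inventory=true, register_ledger=false, renew_credential=false, report_checklist=true, submit_shipment=false, verify_record=false); no atom is both obligatory and forbidden, so the set is consistent.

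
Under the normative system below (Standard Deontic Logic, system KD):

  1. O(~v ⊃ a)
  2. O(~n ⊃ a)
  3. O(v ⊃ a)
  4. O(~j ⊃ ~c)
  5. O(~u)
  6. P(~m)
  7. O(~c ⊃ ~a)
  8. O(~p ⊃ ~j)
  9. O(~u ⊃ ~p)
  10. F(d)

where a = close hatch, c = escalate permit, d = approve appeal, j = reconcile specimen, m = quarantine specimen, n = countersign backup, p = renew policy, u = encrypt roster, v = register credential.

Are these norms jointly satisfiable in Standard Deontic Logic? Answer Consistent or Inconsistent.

Inconsistent

Premises 3 and 1 cover both cases: O(v ⊃ a) and O(~v ⊃ a). Since v ∨ ~v is a tautology, O(a) follows.
Premise 7, O(~c ⊃ ~a), contraposes to O(a ⊃ c); with O(a) we get O(c).
The contrapositive of premise 4 (O(~j ⊃ ~c)) is O(c ⊃ j), and O(c) is already established, so O(j).
Premise 8, O(~p ⊃ ~j), contraposes to O(j ⊃ p); with O(j) we get O(p).
Premise 9, O(~u ⊃ ~p), contraposes to O(p ⊃ u); with O(p) we get O(u).
However, premise 5 gives O(~u).
We now have both O(u) and O(~u) — u is simultaneously obligatory and forbidden, violating the D-axiom.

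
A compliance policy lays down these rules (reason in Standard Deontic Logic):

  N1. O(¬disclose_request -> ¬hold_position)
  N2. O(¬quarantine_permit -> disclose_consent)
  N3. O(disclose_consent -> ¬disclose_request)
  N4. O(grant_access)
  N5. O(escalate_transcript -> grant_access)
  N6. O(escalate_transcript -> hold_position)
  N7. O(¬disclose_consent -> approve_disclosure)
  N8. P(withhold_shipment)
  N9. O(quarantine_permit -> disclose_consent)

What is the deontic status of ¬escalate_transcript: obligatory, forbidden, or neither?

By case analysis on ¬quarantine_permit: premise 2 gives O(¬quarantine_permit -> disclose_consent) and premise 9 gives O(quarantine_permit -> disclose_consent), so O(disclose_consent) either way.
Applying K to premise 3 (O(disclose_consent -> ¬disclose_request)) and O(disclose_consent) yields O(¬disclose_request).
Applying K to premise 1 (O(¬disclose_request -> ¬hold_position)) and O(¬disclose_request) yields O(¬hold_position).
Premise 6, O(escalate_transcript -> hold_position), contraposes to O(¬hold_position -> ¬escalate_transcript); with O(¬hold_position) we get O(¬escalate_transcript).
Premises 4, 5, 7, 8 do not contribute to this derivation.
Hence ¬escalate_transcript is obligatory.

Obligatory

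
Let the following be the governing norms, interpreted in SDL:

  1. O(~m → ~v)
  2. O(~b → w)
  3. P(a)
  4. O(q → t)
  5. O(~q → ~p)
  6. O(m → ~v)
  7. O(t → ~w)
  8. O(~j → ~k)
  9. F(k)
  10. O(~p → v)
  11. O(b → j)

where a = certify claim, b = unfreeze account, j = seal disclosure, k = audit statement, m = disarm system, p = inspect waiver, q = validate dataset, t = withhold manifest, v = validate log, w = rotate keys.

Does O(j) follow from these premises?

Yes

Premises 1 and 6 cover both cases: O(~m → ~v) and O(m → ~v). Since ~m ∨ m is a tautology, O(~v) follows.
Premise 10 is O(~p → v); contrapositively O(~v → p). Since O(~v) holds, K gives O(p).
Premise 5 is O(~q → ~p); contrapositively O(p → q). Since O(p) holds, K gives O(q).
From O(q) and premise 4, O(q → t), we obtain O(t).
With premise 7, O(t → ~w), the K-axiom yields O(~w).
Premise 2 is O(~b → w); contrapositively O(~w → b). Since O(~w) holds, K gives O(b).
Applying K to premise 11 (O(b → j)) and O(b) yields O(j).
Premises 3, 8, 9 do not contribute to this derivation.
So O(j) follows.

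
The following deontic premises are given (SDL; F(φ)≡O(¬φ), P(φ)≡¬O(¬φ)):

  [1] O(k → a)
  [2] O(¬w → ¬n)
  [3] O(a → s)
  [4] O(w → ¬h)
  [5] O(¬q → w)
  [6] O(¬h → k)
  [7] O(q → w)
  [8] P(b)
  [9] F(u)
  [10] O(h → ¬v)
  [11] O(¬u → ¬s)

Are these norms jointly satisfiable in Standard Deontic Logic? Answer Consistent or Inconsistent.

Premises 7 and 5 are O(q → w) and O(¬q → w); every ideal world satisfies q or ¬q, so in either case w holds — hence O(w).
With premise 4, O(w → ¬h), the K-axiom yields O(¬h).
Premise 6 is O(¬h → k); since O(¬h), deontic closure gives O(k).
With premise 1, O(k → a), the K-axiom yields O(a).
From O(a) and premise 3, O(a → s), we obtain O(s).
The contrapositive of premise 11 (O(¬u → ¬s)) is O(s → u), and O(s) is already established, so O(u).
But premise 9, F(u), means O(¬u).
We now have both O(u) and O(¬u) — u is simultaneously obligatory and forbidden, violating the D-axiom.

Inconsistent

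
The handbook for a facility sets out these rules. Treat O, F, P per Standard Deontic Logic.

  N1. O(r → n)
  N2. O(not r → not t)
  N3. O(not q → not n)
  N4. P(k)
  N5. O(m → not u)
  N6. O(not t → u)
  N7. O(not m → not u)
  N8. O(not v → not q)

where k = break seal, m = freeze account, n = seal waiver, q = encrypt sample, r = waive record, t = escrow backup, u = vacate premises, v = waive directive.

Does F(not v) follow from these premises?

Yes

Premises 5 and 7 are O(m → not u) and O(not m → not u); every ideal world satisfies m or not m, so in either case not u holds — hence O(not u).
The contrapositive of premise 6 (O(not t → u)) is O(not u → t), and O(not u) is already established, so O(t).
The contrapositive of premise 2 (O(not r → not t)) is O(t → r), and O(t) is already established, so O(r).
From O(r) and premise 1, O(r → n), we obtain O(n).
Premise 3, O(not q → not n), contraposes to O(n → q); with O(n) we get O(q).
Premise 8, O(not v → not q), contraposes to O(q → v); with O(q) we get O(v).
Premise 4 does not contribute to this derivation.
So O(v) holds, i.e. F(not v). The claim follows.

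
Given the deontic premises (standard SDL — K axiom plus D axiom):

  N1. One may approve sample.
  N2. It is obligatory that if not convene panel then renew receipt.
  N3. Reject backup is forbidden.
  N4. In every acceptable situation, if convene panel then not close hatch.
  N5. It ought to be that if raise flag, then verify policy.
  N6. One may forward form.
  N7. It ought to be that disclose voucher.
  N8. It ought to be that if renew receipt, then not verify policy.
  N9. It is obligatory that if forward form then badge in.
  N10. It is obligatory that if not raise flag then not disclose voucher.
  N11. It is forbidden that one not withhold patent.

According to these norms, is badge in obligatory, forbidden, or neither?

Neither

Premise 9 is O(forward_form → badge_in), but O(forward_form) is not derivable from the premises (the permission P(forward_form) asserts only ¬O(¬forward_form), not O(forward_form)), so it does not yield O(badge_in).
No premise or chain of K-axiom applications forces O(badge_in), and none forces O(¬badge_in). So badge_in is neither obligatory nor forbidden under these norms.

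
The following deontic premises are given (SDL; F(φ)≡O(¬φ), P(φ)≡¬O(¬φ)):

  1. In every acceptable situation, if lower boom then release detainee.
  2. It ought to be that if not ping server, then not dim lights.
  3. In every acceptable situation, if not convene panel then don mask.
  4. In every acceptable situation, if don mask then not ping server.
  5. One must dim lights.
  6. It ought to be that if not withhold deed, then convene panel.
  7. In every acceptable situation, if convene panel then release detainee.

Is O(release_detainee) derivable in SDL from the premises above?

Yes

From premise 5 we have O(dim_lights).
Premise 2 is O(¬ping_server → ¬dim_lights); contrapositively O(dim_lights → ping_server). Since O(dim_lights) holds, K gives O(ping_server).
Premise 4, O(don_mask → ¬ping_server), contraposes to O(ping_server → ¬don_mask); with O(ping_server) we get O(¬don_mask).
Premise 3, O(¬convene_panel → don_mask), contraposes to O(¬don_mask → convene_panel); with O(¬don_mask) we get O(convene_panel).
From O(convene_panel) and premise 7, O(convene_panel → release_detainee), we obtain O(release_detainee).
Premises 1, 6 do not contribute to this derivation.
So O(release_detainee) follows.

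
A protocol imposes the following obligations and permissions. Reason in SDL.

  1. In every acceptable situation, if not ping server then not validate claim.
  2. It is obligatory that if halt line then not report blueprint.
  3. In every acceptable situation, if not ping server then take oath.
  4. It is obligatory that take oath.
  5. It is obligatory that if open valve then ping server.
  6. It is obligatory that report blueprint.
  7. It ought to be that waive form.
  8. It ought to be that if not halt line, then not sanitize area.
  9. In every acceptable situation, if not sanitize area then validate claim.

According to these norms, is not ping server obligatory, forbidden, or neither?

From premise 6 we have O(report_blueprint).
Premise 2, O(halt_line → ¬report_blueprint), contraposes to O(report_blueprint → ¬halt_line); with O(report_blueprint) we get O(¬halt_line).
From O(¬halt_line) and premise 8, O(¬halt_line → ¬sanitize_area), we obtain O(¬sanitize_area).
Premise 9 is O(¬sanitize_area → validate_claim); since O(¬sanitize_area), deontic closure gives O(validate_claim).
Premise 1, O(¬ping_server → ¬validate_claim), contraposes to O(validate_claim → ping_server); with O(validate_claim) we get O(ping_server).
Premises 3, 4, 5, 7 do not contribute to this derivation.
Thus O(ping_server), which is F(¬ping_server): ¬ping_server is forbidden.

Forbidden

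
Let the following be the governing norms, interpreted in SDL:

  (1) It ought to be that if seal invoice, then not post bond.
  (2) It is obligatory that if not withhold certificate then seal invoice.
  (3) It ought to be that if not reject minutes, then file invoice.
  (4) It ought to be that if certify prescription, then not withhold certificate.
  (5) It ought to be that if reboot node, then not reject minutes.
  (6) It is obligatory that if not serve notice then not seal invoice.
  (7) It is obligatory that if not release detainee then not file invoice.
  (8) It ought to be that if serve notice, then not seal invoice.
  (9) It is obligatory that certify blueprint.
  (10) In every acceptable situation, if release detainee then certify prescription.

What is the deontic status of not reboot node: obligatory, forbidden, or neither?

Obligatory

Premises 8 and 6 are O(serve_notice → ¬seal_invoice) and O(¬serve_notice → ¬seal_invoice); every ideal world satisfies serve_notice or ¬serve_notice, so in either case ¬seal_invoice holds — hence O(¬seal_invoice).
Premise 2 is O(¬withhold_certificate → seal_invoice); contrapositively O(¬seal_invoice → withhold_certificate). Since O(¬seal_invoice) holds, K gives O(withhold_certificate).
Premise 4 is O(certify_prescription → ¬withhold_certificate); contrapositively O(withhold_certificate → ¬certify_prescription). Since O(withhold_certificate) holds, K gives O(¬certify_prescription).
Premise 10, O(release_detainee → certify_prescription), contraposes to O(¬certify_prescription → ¬release_detainee); with O(¬certify_prescription) we get O(¬release_detainee).
Applying K to premise 7 (O(¬release_detainee → ¬file_invoice)) and O(¬release_detainee) yields O(¬file_invoice).
The contrapositive of premise 3 (O(¬reject_minutes → file_invoice)) is O(¬file_invoice → reject_minutes), and O(¬file_invoice) is already established, so O(reject_minutes).
Premise 5 is O(reboot_node → ¬reject_minutes); contrapositively O(reject_minutes → ¬reboot_node). Since O(reject_minutes) holds, K gives O(¬reboot_node).
Premises 1, 9 do not contribute to this derivation.
Hence ¬reboot_node is obligatory.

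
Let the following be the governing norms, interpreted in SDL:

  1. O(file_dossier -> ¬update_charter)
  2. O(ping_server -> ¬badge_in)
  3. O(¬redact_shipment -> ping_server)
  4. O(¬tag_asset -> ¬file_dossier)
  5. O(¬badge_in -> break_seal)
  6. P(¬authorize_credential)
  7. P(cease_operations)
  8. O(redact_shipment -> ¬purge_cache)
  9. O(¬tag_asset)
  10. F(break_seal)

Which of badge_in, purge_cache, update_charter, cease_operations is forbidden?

purge_cache

Premise 10, F(break_seal), is equivalent to O(¬break_seal).
The contrapositive of premise 5 (O(¬badge_in -> break_seal)) is O(¬break_seal -> badge_in), and O(¬break_seal) is already established, so O(badge_in).
The contrapositive of premise 2 (O(ping_server -> ¬badge_in)) is O(badge_in -> ¬ping_server), and O(badge_in) is already established, so O(¬ping_server).
The contrapositive of premise 3 (O(¬redact_shipment -> ping_server)) is O(¬ping_server -> redact_shipment), and O(¬ping_server) is already established, so O(redact_shipment).
Applying K to premise 8 (O(redact_shipment -> ¬purge_cache)) and O(redact_shipment) yields O(¬purge_cache).
So O(¬purge_cache) holds, i.e. purge_cache is forbidden. None of the other listed options is forbidden under the premises.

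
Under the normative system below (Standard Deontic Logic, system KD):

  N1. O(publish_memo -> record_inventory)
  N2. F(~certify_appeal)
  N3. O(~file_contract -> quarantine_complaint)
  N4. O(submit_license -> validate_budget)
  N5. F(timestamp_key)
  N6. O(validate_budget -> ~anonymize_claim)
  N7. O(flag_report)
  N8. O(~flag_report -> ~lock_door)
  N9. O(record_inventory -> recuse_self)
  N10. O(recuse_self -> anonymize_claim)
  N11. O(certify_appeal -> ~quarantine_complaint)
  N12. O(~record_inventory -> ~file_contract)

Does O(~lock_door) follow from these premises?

Premise 8 is O(~flag_report -> ~lock_door), but O(~flag_report) is not derivable from the premises, so it does not yield O(~lock_door).
No other premise forces O(~lock_door). An ideal world satisfying every premise can still have ~lock_door false, so O(~lock_door) is not derivable.

No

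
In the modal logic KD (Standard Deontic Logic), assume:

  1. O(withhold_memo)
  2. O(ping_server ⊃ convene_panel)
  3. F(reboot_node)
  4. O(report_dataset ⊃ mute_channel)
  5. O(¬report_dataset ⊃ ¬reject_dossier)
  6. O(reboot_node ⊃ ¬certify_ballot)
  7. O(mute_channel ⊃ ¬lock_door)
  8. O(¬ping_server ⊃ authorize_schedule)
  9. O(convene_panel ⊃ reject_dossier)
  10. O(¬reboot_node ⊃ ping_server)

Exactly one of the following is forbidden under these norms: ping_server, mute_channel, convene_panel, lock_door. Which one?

Premise 3 is F(reboot_node), i.e. O(¬reboot_node).
Premise 10 is O(¬reboot_node ⊃ ping_server); since O(¬reboot_node), deontic closure gives O(ping_server).
Applying K to premise 2 (O(ping_server ⊃ convene_panel)) and O(ping_server) yields O(convene_panel).
Premise 9 is O(convene_panel ⊃ reject_dossier); since O(convene_panel), deontic closure gives O(reject_dossier).
Premise 5, O(¬report_dataset ⊃ ¬reject_dossier), contraposes to O(reject_dossier ⊃ report_dataset); with O(reject_dossier) we get O(report_dataset).
Premise 4 is O(report_dataset ⊃ mute_channel); since O(report_dataset), deontic closure gives O(mute_channel).
Applying K to premise 7 (O(mute_channel ⊃ ¬lock_door)) and O(mute_channel) yields O(¬lock_door).
So O(¬lock_door) holds, i.e. lock_door is forbidden. None of the other listed options is forbidden under the premises.

lock_door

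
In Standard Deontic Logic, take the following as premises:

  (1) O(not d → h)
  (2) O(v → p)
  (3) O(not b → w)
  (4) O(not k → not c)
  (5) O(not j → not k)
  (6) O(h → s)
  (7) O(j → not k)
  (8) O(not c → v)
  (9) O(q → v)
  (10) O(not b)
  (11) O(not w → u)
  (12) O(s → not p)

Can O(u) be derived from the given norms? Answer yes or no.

Premise 11 is O(not w → u), but O(not w) is not derivable from the premises, so it does not yield O(u).
No other premise forces O(u). An ideal world satisfying every premise can still have u false, so O(u) is not derivable.

No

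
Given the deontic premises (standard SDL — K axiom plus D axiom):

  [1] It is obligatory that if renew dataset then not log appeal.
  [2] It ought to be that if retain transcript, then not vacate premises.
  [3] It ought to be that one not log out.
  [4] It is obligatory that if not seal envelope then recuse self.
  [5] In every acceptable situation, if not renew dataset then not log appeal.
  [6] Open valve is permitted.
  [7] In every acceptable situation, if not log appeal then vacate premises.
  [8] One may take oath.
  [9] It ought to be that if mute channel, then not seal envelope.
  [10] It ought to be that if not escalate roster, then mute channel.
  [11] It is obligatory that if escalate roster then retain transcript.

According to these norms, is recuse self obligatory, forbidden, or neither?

Obligatory

Premises 5 and 1 are O(¬renew_dataset → ¬log_appeal) and O(renew_dataset → ¬log_appeal); every ideal world satisfies ¬renew_dataset or renew_dataset, so in either case ¬log_appeal holds — hence O(¬log_appeal).
From O(¬log_appeal) and premise 7, O(¬log_appeal → vacate_premises), we obtain O(vacate_premises).
The contrapositive of premise 2 (O(retain_transcript → ¬vacate_premises)) is O(vacate_premises → ¬retain_transcript), and O(vacate_premises) is already established, so O(¬retain_transcript).
Premise 11, O(escalate_roster → retain_transcript), contraposes to O(¬retain_transcript → ¬escalate_roster); with O(¬retain_transcript) we get O(¬escalate_roster).
With premise 10, O(¬escalate_roster → mute_channel), the K-axiom yields O(mute_channel).
Premise 9 is O(mute_channel → ¬seal_envelope); since O(mute_channel), deontic closure gives O(¬seal_envelope).
Premise 4 is O(¬seal_envelope → recuse_self); since O(¬seal_envelope), deontic closure gives O(recuse_self).
Premises 3, 6, 8 do not contribute to this derivation.
Hence recuse_self is obligatory.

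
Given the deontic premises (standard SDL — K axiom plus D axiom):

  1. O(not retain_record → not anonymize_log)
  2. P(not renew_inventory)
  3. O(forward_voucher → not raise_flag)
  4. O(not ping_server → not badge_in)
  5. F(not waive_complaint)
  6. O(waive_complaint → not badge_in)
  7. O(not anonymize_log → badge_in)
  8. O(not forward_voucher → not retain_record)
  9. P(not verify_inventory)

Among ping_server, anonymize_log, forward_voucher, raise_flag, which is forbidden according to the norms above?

raise_flag

Premise 5 is F(not waive_complaint), i.e. O(waive_complaint).
Premise 6 is O(waive_complaint → not badge_in); since O(waive_complaint), deontic closure gives O(not badge_in).
The contrapositive of premise 7 (O(not anonymize_log → badge_in)) is O(not badge_in → anonymize_log), and O(not badge_in) is already established, so O(anonymize_log).
Premise 1, O(not retain_record → not anonymize_log), contraposes to O(anonymize_log → retain_record); with O(anonymize_log) we get O(retain_record).
The contrapositive of premise 8 (O(not forward_voucher → not retain_record)) is O(retain_record → forward_voucher), and O(retain_record) is already established, so O(forward_voucher).
From O(forward_voucher) and premise 3, O(forward_voucher → not raise_flag), we obtain O(not raise_flag).
So O(not raise_flag) holds, i.e. raise_flag is forbidden. None of the other listed options is forbidden under the premises.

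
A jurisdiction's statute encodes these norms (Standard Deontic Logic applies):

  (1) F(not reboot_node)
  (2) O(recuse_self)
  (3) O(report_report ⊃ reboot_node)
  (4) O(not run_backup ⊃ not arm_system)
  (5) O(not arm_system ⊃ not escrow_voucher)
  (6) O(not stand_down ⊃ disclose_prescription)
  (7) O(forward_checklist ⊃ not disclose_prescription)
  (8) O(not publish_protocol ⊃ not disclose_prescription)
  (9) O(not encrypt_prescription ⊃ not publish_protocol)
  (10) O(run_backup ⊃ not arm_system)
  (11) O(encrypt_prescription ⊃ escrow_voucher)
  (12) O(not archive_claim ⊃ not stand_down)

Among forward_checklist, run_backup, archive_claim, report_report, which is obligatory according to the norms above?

Premises 4 and 10 cover both cases: O(not run_backup ⊃ not arm_system) and O(run_backup ⊃ not arm_system). Since not run_backup ∨ run_backup is a tautology, O(not arm_system) follows.
With premise 5, O(not arm_system ⊃ not escrow_voucher), the K-axiom yields O(not escrow_voucher).
Premise 11 is O(encrypt_prescription ⊃ escrow_voucher); contrapositively O(not escrow_voucher ⊃ not encrypt_prescription). Since O(not escrow_voucher) holds, K gives O(not encrypt_prescription).
With premise 9, O(not encrypt_prescription ⊃ not publish_protocol), the K-axiom yields O(not publish_protocol).
Premise 8 is O(not publish_protocol ⊃ not disclose_prescription); since O(not publish_protocol), deontic closure gives O(not disclose_prescription).
Premise 6, O(not stand_down ⊃ disclose_prescription), contraposes to O(not disclose_prescription ⊃ stand_down); with O(not disclose_prescription) we get O(stand_down).
The contrapositive of premise 12 (O(not archive_claim ⊃ not stand_down)) is O(stand_down ⊃ archive_claim), and O(stand_down) is already established, so O(archive_claim).
So O(archive_claim) holds — archive_claim is obligatory. None of the other listed options is made obligatory by any chain of premises.

archive_claim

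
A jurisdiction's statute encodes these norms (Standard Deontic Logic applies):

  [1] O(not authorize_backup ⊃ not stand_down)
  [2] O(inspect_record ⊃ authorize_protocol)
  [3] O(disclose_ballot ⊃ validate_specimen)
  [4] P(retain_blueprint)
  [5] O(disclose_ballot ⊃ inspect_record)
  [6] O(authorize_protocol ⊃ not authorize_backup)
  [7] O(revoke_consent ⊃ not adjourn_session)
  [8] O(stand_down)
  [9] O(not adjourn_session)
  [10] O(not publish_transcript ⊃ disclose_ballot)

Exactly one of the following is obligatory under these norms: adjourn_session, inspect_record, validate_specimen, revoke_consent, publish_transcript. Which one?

publish_transcript

Premise 8 states O(stand_down) outright.
The contrapositive of premise 1 (O(not authorize_backup ⊃ not stand_down)) is O(stand_down ⊃ authorize_backup), and O(stand_down) is already established, so O(authorize_backup).
Premise 6, O(authorize_protocol ⊃ not authorize_backup), contraposes to O(authorize_backup ⊃ not authorize_protocol); with O(authorize_backup) we get O(not authorize_protocol).
The contrapositive of premise 2 (O(inspect_record ⊃ authorize_protocol)) is O(not authorize_protocol ⊃ not inspect_record), and O(not authorize_protocol) is already established, so O(not inspect_record).
Premise 5 is O(disclose_ballot ⊃ inspect_record); contrapositively O(not inspect_record ⊃ not disclose_ballot). Since O(not inspect_record) holds, K gives O(not disclose_ballot).
Premise 10, O(not publish_transcript ⊃ disclose_ballot), contraposes to O(not disclose_ballot ⊃ publish_transcript); with O(not disclose_ballot) we get O(publish_transcript).
So O(publish_transcript) holds — publish_transcript is obligatory. None of the other listed options is made obligatory by any chain of premises.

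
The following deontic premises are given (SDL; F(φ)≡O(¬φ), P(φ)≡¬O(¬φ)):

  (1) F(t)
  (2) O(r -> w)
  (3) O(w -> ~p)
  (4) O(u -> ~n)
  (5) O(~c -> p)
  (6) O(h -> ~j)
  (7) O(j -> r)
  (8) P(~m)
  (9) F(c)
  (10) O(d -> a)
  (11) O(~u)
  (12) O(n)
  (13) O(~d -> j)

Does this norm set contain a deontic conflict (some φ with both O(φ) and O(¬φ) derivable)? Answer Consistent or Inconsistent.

Premise 4 is O(u -> ~n), but O(u) is not derivable from the premises, so it does not yield O(~n).
So O(~n) is not derivable, and the apparent clash with O(n) does not arise.
A world satisfying every obligation exists (e.g. a=true, c=false, d=true, h=false, j=false, m=false, n=true, p=true, r=false, t=false, u=false, w=false); no atom is both obligatory and forbidden, so the set is consistent.

Consistent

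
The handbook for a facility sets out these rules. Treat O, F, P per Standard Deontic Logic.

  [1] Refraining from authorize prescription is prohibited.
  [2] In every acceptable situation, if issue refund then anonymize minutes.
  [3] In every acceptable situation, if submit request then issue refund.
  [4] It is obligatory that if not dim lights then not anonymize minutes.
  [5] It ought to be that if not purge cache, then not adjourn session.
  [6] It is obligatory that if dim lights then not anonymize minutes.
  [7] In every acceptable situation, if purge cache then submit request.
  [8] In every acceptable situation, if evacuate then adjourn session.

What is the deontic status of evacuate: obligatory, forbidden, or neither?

Forbidden

Premises 6 and 4 cover both cases: O(dim_lights → ¬anonymize_minutes) and O(¬dim_lights → ¬anonymize_minutes). Since dim_lights ∨ ¬dim_lights is a tautology, O(¬anonymize_minutes) follows.
The contrapositive of premise 2 (O(issue_refund → anonymize_minutes)) is O(¬anonymize_minutes → ¬issue_refund), and O(¬anonymize_minutes) is already established, so O(¬issue_refund).
The contrapositive of premise 3 (O(submit_request → issue_refund)) is O(¬issue_refund → ¬submit_request), and O(¬issue_refund) is already established, so O(¬submit_request).
Premise 7, O(purge_cache → submit_request), contraposes to O(¬submit_request → ¬purge_cache); with O(¬submit_request) we get O(¬purge_cache).
Applying K to premise 5 (O(¬purge_cache → ¬adjourn_session)) and O(¬purge_cache) yields O(¬adjourn_session).
Premise 8, O(evacuate → adjourn_session), contraposes to O(¬adjourn_session → ¬evacuate); with O(¬adjourn_session) we get O(¬evacuate).
Premise 1 does not contribute to this derivation.
Thus O(¬evacuate), which is F(evacuate): evacuate is forbidden.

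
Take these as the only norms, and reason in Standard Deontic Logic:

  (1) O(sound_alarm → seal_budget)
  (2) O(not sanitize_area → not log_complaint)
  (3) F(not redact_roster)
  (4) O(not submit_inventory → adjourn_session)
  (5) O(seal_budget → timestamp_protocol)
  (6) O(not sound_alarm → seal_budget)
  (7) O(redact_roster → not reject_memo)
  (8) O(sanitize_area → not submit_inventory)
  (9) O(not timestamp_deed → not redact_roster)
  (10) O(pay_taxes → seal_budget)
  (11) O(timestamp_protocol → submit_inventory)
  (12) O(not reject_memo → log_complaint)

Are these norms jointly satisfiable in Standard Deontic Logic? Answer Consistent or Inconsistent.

Inconsistent

Premises 6 and 1 are O(not sound_alarm → seal_budget) and O(sound_alarm → seal_budget); every ideal world satisfies not sound_alarm or sound_alarm, so in either case seal_budget holds — hence O(seal_budget).
Applying K to premise 5 (O(seal_budget → timestamp_protocol)) and O(seal_budget) yields O(timestamp_protocol).
From O(timestamp_protocol) and premise 11, O(timestamp_protocol → submit_inventory), we obtain O(submit_inventory).
Premise 8, O(sanitize_area → not submit_inventory), contraposes to O(submit_inventory → not sanitize_area); with O(submit_inventory) we get O(not sanitize_area).
Applying K to premise 2 (O(not sanitize_area → not log_complaint)) and O(not sanitize_area) yields O(not log_complaint).
Premise 12, O(not reject_memo → log_complaint), contraposes to O(not log_complaint → reject_memo); with O(not log_complaint) we get O(reject_memo).
Premise 7 is O(redact_roster → not reject_memo); contrapositively O(reject_memo → not redact_roster). Since O(reject_memo) holds, K gives O(not redact_roster).
Yet premise 3 is F(not redact_roster), i.e. O(redact_roster).
We now have both O(not redact_roster) and O(redact_roster) — redact_roster is simultaneously obligatory and forbidden, violating the D-axiom.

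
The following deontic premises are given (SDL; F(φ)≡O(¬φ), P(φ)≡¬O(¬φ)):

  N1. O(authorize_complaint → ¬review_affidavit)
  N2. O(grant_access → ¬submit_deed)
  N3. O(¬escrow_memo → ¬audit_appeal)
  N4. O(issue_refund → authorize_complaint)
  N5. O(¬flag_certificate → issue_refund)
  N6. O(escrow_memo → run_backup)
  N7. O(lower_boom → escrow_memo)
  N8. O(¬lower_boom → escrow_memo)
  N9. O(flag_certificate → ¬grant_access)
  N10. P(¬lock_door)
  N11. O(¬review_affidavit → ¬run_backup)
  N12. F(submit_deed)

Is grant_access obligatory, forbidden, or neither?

Premises 7 and 8 cover both cases: O(lower_boom → escrow_memo) and O(¬lower_boom → escrow_memo). Since lower_boom ∨ ¬lower_boom is a tautology, O(escrow_memo) follows.
Premise 6 is O(escrow_memo → run_backup); since O(escrow_memo), deontic closure gives O(run_backup).
Premise 11, O(¬review_affidavit → ¬run_backup), contraposes to O(run_backup → review_affidavit); with O(run_backup) we get O(review_affidavit).
Premise 1, O(authorize_complaint → ¬review_affidavit), contraposes to O(review_affidavit → ¬authorize_complaint); with O(review_affidavit) we get O(¬authorize_complaint).
Premise 4, O(issue_refund → authorize_complaint), contraposes to O(¬authorize_complaint → ¬issue_refund); with O(¬authorize_complaint) we get O(¬issue_refund).
Premise 5 is O(¬flag_certificate → issue_refund); contrapositively O(¬issue_refund → flag_certificate). Since O(¬issue_refund) holds, K gives O(flag_certificate).
From O(flag_certificate) and premise 9, O(flag_certificate → ¬grant_access), we obtain O(¬grant_access).
Premises 2, 3, 10, 12 do not contribute to this derivation.
Thus O(¬grant_access), which is F(grant_access): grant_access is forbidden.

Forbidden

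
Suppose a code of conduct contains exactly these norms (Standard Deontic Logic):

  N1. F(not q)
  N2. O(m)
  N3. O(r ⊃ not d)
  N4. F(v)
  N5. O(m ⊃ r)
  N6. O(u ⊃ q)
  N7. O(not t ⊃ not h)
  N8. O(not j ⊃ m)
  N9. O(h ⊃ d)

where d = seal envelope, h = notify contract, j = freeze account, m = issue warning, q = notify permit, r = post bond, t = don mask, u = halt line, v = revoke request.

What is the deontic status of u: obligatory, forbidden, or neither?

Neither

Premise 6 is O(u ⊃ q); even if O(q) held, inferring O(u) would be affirming the consequent — invalid.
No premise or chain of K-axiom applications forces O(u), and none forces O(not u). So u is neither obligatory nor forbidden under these norms.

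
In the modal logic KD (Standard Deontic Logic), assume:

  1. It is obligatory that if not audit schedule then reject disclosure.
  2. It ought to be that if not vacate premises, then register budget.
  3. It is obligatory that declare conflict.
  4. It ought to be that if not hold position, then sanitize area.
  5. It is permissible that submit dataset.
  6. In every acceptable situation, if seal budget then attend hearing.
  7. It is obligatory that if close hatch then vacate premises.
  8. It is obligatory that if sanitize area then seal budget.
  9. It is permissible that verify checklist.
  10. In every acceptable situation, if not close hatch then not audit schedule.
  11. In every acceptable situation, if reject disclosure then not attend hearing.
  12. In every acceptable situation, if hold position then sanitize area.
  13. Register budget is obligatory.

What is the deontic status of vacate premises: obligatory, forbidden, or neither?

By case analysis on hold_position: premise 12 gives O(hold_position → sanitize_area) and premise 4 gives O(¬hold_position → sanitize_area), so O(sanitize_area) either way.
Premise 8 is O(sanitize_area → seal_budget); since O(sanitize_area), deontic closure gives O(seal_budget).
Premise 6 is O(seal_budget → attend_hearing); since O(seal_budget), deontic closure gives O(attend_hearing).
Premise 11, O(reject_disclosure → ¬attend_hearing), contraposes to O(attend_hearing → ¬reject_disclosure); with O(attend_hearing) we get O(¬reject_disclosure).
The contrapositive of premise 1 (O(¬audit_schedule → reject_disclosure)) is O(¬reject_disclosure → audit_schedule), and O(¬reject_disclosure) is already established, so O(audit_schedule).
Premise 10 is O(¬close_hatch → ¬audit_schedule); contrapositively O(audit_schedule → close_hatch). Since O(audit_schedule) holds, K gives O(close_hatch).
With premise 7, O(close_hatch → vacate_premises), the K-axiom yields O(vacate_premises).
Premises 2, 3, 5, 9, 13 do not contribute to this derivation.
Hence vacate_premises is obligatory.

Obligatory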